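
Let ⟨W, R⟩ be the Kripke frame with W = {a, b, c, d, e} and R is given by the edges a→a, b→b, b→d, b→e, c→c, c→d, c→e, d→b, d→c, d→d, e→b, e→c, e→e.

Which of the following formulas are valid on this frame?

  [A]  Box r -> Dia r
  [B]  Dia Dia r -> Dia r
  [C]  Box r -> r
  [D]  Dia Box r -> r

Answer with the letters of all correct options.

A, C, D

R is reflexive: each world relates to itself.
R is symmetric: every R-edge is matched by its reverse.
R is not transitive: b R d and d R c but not b R c.
R is serial: every world has an R-successor.
(A) axiom D: valid iff R is serial. R is serial — valid.
(B) Dia Dia r -> Dia r (the dual of axiom 4) characterises the transitive frames. R is not transitive — not valid.
(C) Box r -> r is axiom T; it is valid on a frame exactly when R is reflexive. R is reflexive, so valid.
(D) Dia Box r -> r (the dual of axiom B) characterises the symmetric frames. R is symmetric — valid.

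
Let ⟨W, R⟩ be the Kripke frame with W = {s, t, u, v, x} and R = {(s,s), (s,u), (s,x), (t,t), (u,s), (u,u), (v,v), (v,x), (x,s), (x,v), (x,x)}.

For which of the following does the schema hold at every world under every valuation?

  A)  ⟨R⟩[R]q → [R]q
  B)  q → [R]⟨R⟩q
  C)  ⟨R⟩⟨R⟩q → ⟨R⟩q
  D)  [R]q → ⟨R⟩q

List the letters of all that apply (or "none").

B, D

R is symmetric: every R-edge is matched by its reverse.
R is not transitive: s R x and x R v but not s R v.
R is not euclidean: s R u and s R x but not u R x.
R is serial: every world has an R-successor.
(A) ⟨R⟩[R]q → [R]q (the dual of axiom 5) characterises the euclidean frames. R is not euclidean — not valid.
(B) q → [R]⟨R⟩q is axiom B, which corresponds to symmetry. R is symmetric — valid.
(C) the dual of axiom 4: valid iff R is transitive. R is not transitive — not valid.
(D) [R]q → ⟨R⟩q (axiom D) characterises the serial frames. R is serial — valid.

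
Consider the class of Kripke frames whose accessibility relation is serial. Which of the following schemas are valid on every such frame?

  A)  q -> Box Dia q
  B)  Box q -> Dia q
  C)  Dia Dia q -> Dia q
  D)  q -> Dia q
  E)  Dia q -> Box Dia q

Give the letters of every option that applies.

(A) q -> Box Dia q (axiom B) characterises the symmetric frames. Such an R need not be symmetric — not valid.
(B) Box q -> Dia q is axiom D; it is valid on a frame exactly when R is serial. Every such R is serial, so valid.
(C) the dual of axiom 4: valid iff R is transitive. Such an R need not be transitive — not valid.
(D) the dual of axiom T: valid iff R is reflexive. Such an R need not be reflexive — not valid.
(E) Dia q -> Box Dia q is axiom 5, which corresponds to the euclidean property. Such an R need not be euclidean — not valid.

B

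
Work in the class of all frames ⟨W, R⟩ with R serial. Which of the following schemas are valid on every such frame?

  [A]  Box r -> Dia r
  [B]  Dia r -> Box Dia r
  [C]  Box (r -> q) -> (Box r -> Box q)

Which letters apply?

(A) axiom D: valid iff R is serial. Every such R is serial — valid.
(B) Dia r -> Box Dia r is axiom 5; it is valid on a frame exactly when R is euclidean. Such an R need not be euclidean, so not valid.
(C) Box (r -> q) -> (Box r -> Box q) is the K axiom; it holds on all frames — valid.

A, C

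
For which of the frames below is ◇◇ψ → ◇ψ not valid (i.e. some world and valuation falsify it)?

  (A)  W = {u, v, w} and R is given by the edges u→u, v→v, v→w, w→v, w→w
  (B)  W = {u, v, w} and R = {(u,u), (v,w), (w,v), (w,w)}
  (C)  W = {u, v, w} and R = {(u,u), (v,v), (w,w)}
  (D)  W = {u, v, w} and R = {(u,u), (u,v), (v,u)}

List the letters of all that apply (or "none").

The schema ◇◇ψ → ◇ψ is the dual of axiom 4; it is valid on a frame iff R is transitive.
(A) R is transitive (R is closed under composition), so the schema is valid here.
(B) R is not transitive (v R w and w R v but not v R v), so the schema fails here.
(C) R is transitive (R is closed under composition), so the schema is valid here.
(D) R is not transitive (v R u and u R v but not v R v), so the schema fails here.

B, D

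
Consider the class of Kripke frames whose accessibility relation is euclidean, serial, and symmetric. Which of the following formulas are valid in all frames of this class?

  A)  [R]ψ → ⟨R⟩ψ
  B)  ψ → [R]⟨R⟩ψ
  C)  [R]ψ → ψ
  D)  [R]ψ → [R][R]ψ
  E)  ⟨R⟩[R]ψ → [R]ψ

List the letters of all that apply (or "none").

A, B, C, D, E

Serial, symmetric and euclidean together give transitive (from symmetry + euclidean) and then reflexive; the relation is an equivalence.
(A) [R]ψ → ⟨R⟩ψ is axiom D; it is valid on a frame exactly when R is serial. Every such R is serial, so valid.
(B) axiom B: valid iff R is symmetric. Every such R is symmetric — valid.
(C) [R]ψ → ψ is axiom T; it is valid on a frame exactly when R is reflexive. Every such R is reflexive, so valid.
(D) axiom 4: valid iff R is transitive. Every such R is transitive — valid.
(E) the dual of axiom 5: valid iff R is euclidean. Every such R is euclidean — valid.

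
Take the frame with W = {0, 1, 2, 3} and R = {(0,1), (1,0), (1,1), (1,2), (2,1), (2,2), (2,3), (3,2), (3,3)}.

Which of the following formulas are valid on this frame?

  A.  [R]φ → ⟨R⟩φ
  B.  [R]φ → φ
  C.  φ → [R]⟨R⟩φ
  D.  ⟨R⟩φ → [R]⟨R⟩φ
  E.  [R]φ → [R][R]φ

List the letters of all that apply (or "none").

A, C

R is not reflexive: not 0 R 0.
R is symmetric: every R-edge is matched by its reverse.
R is not transitive: 0 R 1 and 1 R 0 but not 0 R 0.
R is not euclidean: 1 R 0 and 1 R 2 but not 0 R 2.
R is serial: every world has an R-successor.
(A) axiom D: valid iff R is serial. R is serial — valid.
(B) [R]φ → φ (axiom T) characterises the reflexive frames. R is not reflexive — not valid.
(C) axiom B: valid iff R is symmetric. R is symmetric — valid.
(D) ⟨R⟩φ → [R]⟨R⟩φ is axiom 5, which corresponds to the euclidean property. R is not euclidean — not valid.
(E) [R]φ → [R][R]φ is axiom 4; it is valid on a frame exactly when R is transitive. R is not transitive, so not valid.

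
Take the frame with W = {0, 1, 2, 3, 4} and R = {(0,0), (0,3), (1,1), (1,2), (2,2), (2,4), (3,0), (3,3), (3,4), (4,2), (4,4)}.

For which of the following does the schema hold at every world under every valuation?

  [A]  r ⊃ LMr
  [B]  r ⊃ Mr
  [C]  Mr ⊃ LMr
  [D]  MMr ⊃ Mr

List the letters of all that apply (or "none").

B

R is reflexive: each world relates to itself.
R is not symmetric: 1 R 2 but not 2 R 1.
R is not transitive: 0 R 3 and 3 R 4 but not 0 R 4.
R is not euclidean: 1 R 2 and 1 R 1 but not 2 R 1.
(A) r ⊃ LMr (axiom B) characterises the symmetric frames. R is not symmetric — not valid.
(B) r ⊃ Mr (the dual of axiom T) characterises the reflexive frames. R is reflexive — valid.
(C) Mr ⊃ LMr (axiom 5) characterises the euclidean frames. R is not euclidean — not valid.
(D) MMr ⊃ Mr (the dual of axiom 4) characterises the transitive frames. R is not transitive — not valid.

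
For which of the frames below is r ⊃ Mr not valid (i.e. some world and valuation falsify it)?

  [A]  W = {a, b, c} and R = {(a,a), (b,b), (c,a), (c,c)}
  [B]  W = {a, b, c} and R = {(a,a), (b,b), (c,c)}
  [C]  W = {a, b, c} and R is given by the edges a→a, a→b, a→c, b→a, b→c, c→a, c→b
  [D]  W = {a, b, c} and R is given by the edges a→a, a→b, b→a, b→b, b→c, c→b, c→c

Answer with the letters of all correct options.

The schema r ⊃ Mr is the dual of axiom T; it is valid on a frame iff R is reflexive.
(A) R is reflexive (each world relates to itself), so the schema is valid here.
(B) R is reflexive (each world relates to itself), so the schema is valid here.
(C) R is not reflexive (not b R b), so the schema fails here.
(D) R is reflexive (each world relates to itself), so the schema is valid here.

C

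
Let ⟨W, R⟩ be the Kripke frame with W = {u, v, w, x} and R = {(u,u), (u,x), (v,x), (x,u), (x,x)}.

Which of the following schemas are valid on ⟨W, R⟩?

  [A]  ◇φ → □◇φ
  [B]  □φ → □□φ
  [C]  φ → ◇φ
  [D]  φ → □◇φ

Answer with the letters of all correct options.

R is not reflexive: not v R v.
R is not symmetric: v R x but not x R v.
R is not transitive: v R x and x R u but not v R u.
R is euclidean: any two R-successors of the same world are R-related.
(A) axiom 5: valid iff R is euclidean. R is euclidean — valid.
(B) □φ → □□φ is axiom 4; it is valid on a frame exactly when R is transitive. R is not transitive, so not valid.
(C) φ → ◇φ (the dual of axiom T) characterises the reflexive frames. R is not reflexive — not valid.
(D) φ → □◇φ (axiom B) characterises the symmetric frames. R is not symmetric — not valid.

A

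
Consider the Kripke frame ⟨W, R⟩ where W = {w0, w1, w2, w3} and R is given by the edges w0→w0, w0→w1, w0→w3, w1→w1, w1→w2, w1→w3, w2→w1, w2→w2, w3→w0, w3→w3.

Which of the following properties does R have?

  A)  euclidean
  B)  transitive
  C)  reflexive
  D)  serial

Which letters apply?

(A) not euclidean: w0 R w1 and w0 R w0 but not w1 R w0.
(B) not transitive: w0 R w1 and w1 R w2 but not w0 R w2.
(C) reflexive: each world relates to itself.
(D) serial: every world has an R-successor.

C, D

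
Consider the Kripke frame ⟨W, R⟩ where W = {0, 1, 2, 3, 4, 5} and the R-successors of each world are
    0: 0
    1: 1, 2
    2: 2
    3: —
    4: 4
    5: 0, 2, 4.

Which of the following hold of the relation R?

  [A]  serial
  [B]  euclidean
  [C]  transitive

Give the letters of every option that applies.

C

(A) not serial: 3 has no R-successor.
(B) not euclidean: 1 R 2 and 1 R 1 but not 2 R 1.
(C) transitive: R is closed under composition.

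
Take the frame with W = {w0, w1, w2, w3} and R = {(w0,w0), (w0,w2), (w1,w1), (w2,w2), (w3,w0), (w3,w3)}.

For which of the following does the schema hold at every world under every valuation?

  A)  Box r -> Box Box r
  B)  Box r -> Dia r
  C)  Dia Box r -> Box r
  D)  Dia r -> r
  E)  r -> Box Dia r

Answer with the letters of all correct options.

B

R is not symmetric: w0 R w2 but not w2 R w0.
R is not transitive: w3 R w0 and w0 R w2 but not w3 R w2.
R is not euclidean: w0 R w2 and w0 R w0 but not w2 R w0.
R is serial: every world has an R-successor.
R is not a subset of the identity: w0 R w2 with w0 ≠ w2.
(A) Box r -> Box Box r (axiom 4) characterises the transitive frames. R is not transitive — not valid.
(B) Box r -> Dia r is axiom D, which corresponds to seriality. R is serial — valid.
(C) Dia Box r -> Box r is the dual of axiom 5, which corresponds to the euclidean property. R is not euclidean — not valid.
(D) Dia r -> r is the converse of T; it holds exactly when R ⊆ identity. Here R ⊄ identity — not valid.
(E) r -> Box Dia r (axiom B) characterises the symmetric frames. R is not symmetric — not valid.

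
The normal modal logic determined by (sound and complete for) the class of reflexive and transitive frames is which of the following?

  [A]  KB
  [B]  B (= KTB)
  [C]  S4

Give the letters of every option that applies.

(A) KB is determined by the class of symmetric frames.
(B) B (= KTB) is determined by the class of reflexive and symmetric frames.
(C) S4 is determined by exactly this class.

C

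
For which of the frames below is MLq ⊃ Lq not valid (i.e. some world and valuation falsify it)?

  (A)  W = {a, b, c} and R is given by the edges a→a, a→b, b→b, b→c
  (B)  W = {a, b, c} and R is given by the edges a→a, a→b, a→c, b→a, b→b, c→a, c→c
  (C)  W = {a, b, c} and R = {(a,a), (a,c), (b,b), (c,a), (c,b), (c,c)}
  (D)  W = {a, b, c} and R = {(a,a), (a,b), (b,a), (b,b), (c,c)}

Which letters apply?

A, B, C

The schema MLq ⊃ Lq is the dual of axiom 5; it is valid on a frame iff R is euclidean.
(A) R is not euclidean (a R b and a R a but not b R a), so the schema fails here.
(B) R is not euclidean (a R b and a R c but not b R c), so the schema fails here.
(C) R is not euclidean (c R a and c R b but not a R b), so the schema fails here.
(D) R is euclidean (any two R-successors of the same world are R-related), so the schema is valid here.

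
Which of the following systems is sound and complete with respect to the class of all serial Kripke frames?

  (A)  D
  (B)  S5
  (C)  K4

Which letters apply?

(A) D is determined by exactly this class.
(B) S5 is determined by the class of reflexive, symmetric, and transitive frames.
(C) K4 is determined by the class of transitive frames.

A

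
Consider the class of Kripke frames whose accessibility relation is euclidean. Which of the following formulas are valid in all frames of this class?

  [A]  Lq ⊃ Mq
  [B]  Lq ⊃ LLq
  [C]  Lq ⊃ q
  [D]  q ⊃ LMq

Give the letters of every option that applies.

none

(A) Lq ⊃ Mq (axiom D) characterises the serial frames. Such an R need not be serial — not valid.
(B) Lq ⊃ LLq (axiom 4) characterises the transitive frames. Such an R need not be transitive — not valid.
(C) Lq ⊃ q (axiom T) characterises the reflexive frames. Such an R need not be reflexive — not valid.
(D) q ⊃ LMq is axiom B, which corresponds to symmetry. Such an R need not be symmetric — not valid.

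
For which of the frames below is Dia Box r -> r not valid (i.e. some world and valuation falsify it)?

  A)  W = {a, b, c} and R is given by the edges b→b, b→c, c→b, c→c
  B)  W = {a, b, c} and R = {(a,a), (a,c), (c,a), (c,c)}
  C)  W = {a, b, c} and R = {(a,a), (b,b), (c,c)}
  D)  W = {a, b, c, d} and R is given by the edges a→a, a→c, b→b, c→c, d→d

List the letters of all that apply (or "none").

D

The schema Dia Box r -> r is the dual of axiom B; it is valid on a frame iff R is symmetric.
(A) R is symmetric (every R-edge is matched by its reverse), so the schema is valid here.
(B) R is symmetric (every R-edge is matched by its reverse), so the schema is valid here.
(C) R is symmetric (every R-edge is matched by its reverse), so the schema is valid here.
(D) R is not symmetric (a R c but not c R a), so the schema fails here.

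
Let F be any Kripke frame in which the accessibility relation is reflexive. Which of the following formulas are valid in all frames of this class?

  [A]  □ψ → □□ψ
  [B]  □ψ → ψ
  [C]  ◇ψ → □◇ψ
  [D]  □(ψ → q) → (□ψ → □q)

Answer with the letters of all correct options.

B, D

A reflexive relation is serial.
(A) axiom 4: valid iff R is transitive. Such an R need not be transitive — not valid.
(B) □ψ → ψ is axiom T, which corresponds to reflexivity. Every such R is reflexive — valid.
(C) ◇ψ → □◇ψ is axiom 5; it is valid on a frame exactly when R is euclidean. Such an R need not be euclidean, so not valid.
(D) □(ψ → q) → (□ψ → □q) is the K axiom; it holds on all frames — valid.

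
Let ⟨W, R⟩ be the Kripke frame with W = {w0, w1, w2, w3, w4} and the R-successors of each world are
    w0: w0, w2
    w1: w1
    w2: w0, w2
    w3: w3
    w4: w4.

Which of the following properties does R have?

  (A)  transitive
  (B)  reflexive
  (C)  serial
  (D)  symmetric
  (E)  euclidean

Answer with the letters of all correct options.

(A) transitive: R is closed under composition.
(B) reflexive: each world relates to itself.
(C) serial: every world has an R-successor.
(D) symmetric: every R-edge is matched by its reverse.
(E) euclidean: any two R-successors of the same world are R-related.

A, B, C, D, E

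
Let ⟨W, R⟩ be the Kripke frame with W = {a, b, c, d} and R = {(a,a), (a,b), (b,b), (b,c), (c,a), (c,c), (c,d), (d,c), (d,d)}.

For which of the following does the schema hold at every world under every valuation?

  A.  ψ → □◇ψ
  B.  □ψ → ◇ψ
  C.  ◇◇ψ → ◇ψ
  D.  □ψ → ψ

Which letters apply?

R is reflexive: each world relates to itself.
R is not symmetric: a R b but not b R a.
R is not transitive: a R b and b R c but not a R c.
R is serial: every world has an R-successor.
(A) ψ → □◇ψ is axiom B; it is valid on a frame exactly when R is symmetric. R is not symmetric, so not valid.
(B) axiom D: valid iff R is serial. R is serial — valid.
(C) ◇◇ψ → ◇ψ is the dual of axiom 4, which corresponds to transitivity. R is not transitive — not valid.
(D) □ψ → ψ is axiom T; it is valid on a frame exactly when R is reflexive. R is reflexive, so valid.

B, D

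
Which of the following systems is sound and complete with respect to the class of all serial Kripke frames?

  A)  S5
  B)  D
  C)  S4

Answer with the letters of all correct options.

(A) S5 is determined by the class of reflexive, symmetric, and transitive frames.
(B) D is determined by exactly this class.
(C) S4 is determined by the class of reflexive and transitive frames.

B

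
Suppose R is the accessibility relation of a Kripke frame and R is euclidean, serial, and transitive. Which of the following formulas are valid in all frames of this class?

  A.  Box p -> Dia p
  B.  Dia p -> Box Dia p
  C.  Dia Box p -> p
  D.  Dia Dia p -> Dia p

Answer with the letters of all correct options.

A, B, D

(A) Box p -> Dia p is axiom D; it is valid on a frame exactly when R is serial. Every such R is serial, so valid.
(B) Dia p -> Box Dia p is axiom 5, which corresponds to the euclidean property. Every such R is euclidean — valid.
(C) the dual of axiom B: valid iff R is symmetric. Such an R need not be symmetric — not valid.
(D) Dia Dia p -> Dia p (the dual of axiom 4) characterises the transitive frames. Every such R is transitive — valid.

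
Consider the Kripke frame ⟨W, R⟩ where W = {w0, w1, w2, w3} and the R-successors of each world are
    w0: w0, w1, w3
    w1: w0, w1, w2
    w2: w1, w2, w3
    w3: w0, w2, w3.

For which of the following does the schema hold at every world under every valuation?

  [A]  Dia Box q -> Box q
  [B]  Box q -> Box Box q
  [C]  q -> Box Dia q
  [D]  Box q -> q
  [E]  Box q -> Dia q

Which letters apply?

C, D, E

R is reflexive: each world relates to itself.
R is symmetric: every R-edge is matched by its reverse.
R is not transitive: w0 R w1 and w1 R w2 but not w0 R w2.
R is not euclidean: w0 R w1 and w0 R w3 but not w1 R w3.
R is serial: every world has an R-successor.
(A) Dia Box q -> Box q is the dual of axiom 5, which corresponds to the euclidean property. R is not euclidean — not valid.
(B) Box q -> Box Box q is axiom 4; it is valid on a frame exactly when R is transitive. R is not transitive, so not valid.
(C) q -> Box Dia q is axiom B, which corresponds to symmetry. R is symmetric — valid.
(D) Box q -> q (axiom T) characterises the reflexive frames. R is reflexive — valid.
(E) Box q -> Dia q (axiom D) characterises the serial frames. R is serial — valid.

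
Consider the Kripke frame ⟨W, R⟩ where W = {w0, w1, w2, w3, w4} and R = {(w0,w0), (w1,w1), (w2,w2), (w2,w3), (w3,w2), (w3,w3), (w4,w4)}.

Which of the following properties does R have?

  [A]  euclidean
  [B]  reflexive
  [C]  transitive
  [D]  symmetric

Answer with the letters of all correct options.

A, B, C, D

(A) euclidean: any two R-successors of the same world are R-related.
(B) reflexive: each world relates to itself.
(C) transitive: R is closed under composition.
(D) symmetric: every R-edge is matched by its reverse.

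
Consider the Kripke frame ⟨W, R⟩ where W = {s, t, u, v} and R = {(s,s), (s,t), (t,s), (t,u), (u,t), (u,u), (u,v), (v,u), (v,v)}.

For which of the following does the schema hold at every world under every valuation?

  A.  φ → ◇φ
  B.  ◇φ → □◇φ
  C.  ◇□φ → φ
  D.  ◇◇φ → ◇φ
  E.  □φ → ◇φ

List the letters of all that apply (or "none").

C, E

R is not reflexive: not t R t.
R is symmetric: every R-edge is matched by its reverse.
R is not transitive: s R t and t R u but not s R u.
R is not euclidean: t R s and t R u but not s R u.
R is serial: every world has an R-successor.
(A) φ → ◇φ is the dual of axiom T; it is valid on a frame exactly when R is reflexive. R is not reflexive, so not valid.
(B) ◇φ → □◇φ (axiom 5) characterises the euclidean frames. R is not euclidean — not valid.
(C) ◇□φ → φ (the dual of axiom B) characterises the symmetric frames. R is symmetric — valid.
(D) ◇◇φ → ◇φ (the dual of axiom 4) characterises the transitive frames. R is not transitive — not valid.
(E) □φ → ◇φ (axiom D) characterises the serial frames. R is serial — valid.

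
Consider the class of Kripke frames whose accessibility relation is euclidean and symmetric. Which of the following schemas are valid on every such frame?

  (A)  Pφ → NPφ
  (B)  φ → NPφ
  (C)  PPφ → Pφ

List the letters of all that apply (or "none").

A, B, C

A symmetric euclidean relation is transitive (uRv and vRw give vRu by symmetry, then uRw by the euclidean condition, applied at v).
(A) Pφ → NPφ (axiom 5) characterises the euclidean frames. Every such R is euclidean — valid.
(B) φ → NPφ is axiom B, which corresponds to symmetry. Every such R is symmetric — valid.
(C) PPφ → Pφ is the dual of axiom 4; it is valid on a frame exactly when R is transitive. Every such R is transitive, so valid.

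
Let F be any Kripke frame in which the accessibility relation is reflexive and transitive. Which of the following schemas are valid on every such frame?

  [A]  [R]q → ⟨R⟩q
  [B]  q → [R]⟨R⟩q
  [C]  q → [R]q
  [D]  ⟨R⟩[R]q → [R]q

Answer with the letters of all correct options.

A

Reflexive relations are serial.
(A) axiom D: valid iff R is serial. Every such R is serial — valid.
(B) q → [R]⟨R⟩q is axiom B; it is valid on a frame exactly when R is symmetric. Such an R need not be symmetric, so not valid.
(C) q → [R]q is equivalent to ◇p→p; it holds exactly when R ⊆ identity. Such an R need not be a subset of the identity — not valid.
(D) ⟨R⟩[R]q → [R]q (the dual of axiom 5) characterises the euclidean frames. Such an R need not be euclidean — not valid.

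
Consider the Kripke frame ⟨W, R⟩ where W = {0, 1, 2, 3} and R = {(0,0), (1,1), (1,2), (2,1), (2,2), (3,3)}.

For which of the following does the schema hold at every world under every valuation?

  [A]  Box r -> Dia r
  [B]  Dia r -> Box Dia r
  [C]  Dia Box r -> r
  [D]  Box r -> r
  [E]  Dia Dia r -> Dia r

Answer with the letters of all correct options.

R is reflexive: each world relates to itself.
R is symmetric: every R-edge is matched by its reverse.
R is transitive: R is closed under composition.
R is euclidean: any two R-successors of the same world are R-related.
R is serial: every world has an R-successor.
(A) Box r -> Dia r is axiom D, which corresponds to seriality. R is serial — valid.
(B) Dia r -> Box Dia r is axiom 5, which corresponds to the euclidean property. R is euclidean — valid.
(C) Dia Box r -> r is the dual of axiom B; it is valid on a frame exactly when R is symmetric. R is symmetric, so valid.
(D) Box r -> r (axiom T) characterises the reflexive frames. R is reflexive — valid.
(E) Dia Dia r -> Dia r (the dual of axiom 4) characterises the transitive frames. R is transitive — valid.

A, B, C, D, E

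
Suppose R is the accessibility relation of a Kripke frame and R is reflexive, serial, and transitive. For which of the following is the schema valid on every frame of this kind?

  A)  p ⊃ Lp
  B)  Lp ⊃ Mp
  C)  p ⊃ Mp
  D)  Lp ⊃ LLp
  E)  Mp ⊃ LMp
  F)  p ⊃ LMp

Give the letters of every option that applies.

(A) p ⊃ Lp is equivalent to ◇p→p; it holds exactly when R ⊆ identity. Such an R need not be a subset of the identity — not valid.
(B) Lp ⊃ Mp (axiom D) characterises the serial frames. Every such R is serial — valid.
(C) p ⊃ Mp (the dual of axiom T) characterises the reflexive frames. Every such R is reflexive — valid.
(D) Lp ⊃ LLp (axiom 4) characterises the transitive frames. Every such R is transitive — valid.
(E) Mp ⊃ LMp is axiom 5; it is valid on a frame exactly when R is euclidean. Such an R need not be euclidean, so not valid.
(F) p ⊃ LMp is axiom B, which corresponds to symmetry. Such an R need not be symmetric — not valid.

B, C, D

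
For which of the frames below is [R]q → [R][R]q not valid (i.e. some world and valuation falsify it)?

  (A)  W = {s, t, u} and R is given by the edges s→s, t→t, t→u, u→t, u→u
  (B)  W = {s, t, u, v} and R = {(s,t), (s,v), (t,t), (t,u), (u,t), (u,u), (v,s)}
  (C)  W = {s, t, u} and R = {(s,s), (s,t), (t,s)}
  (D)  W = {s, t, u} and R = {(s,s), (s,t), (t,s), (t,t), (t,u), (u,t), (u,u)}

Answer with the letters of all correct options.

The schema [R]q → [R][R]q is axiom 4; it is valid on a frame iff R is transitive.
(A) R is transitive (R is closed under composition), so the schema is valid here.
(B) R is not transitive (s R t and t R u but not s R u), so the schema fails here.
(C) R is not transitive (t R s and s R t but not t R t), so the schema fails here.
(D) R is not transitive (s R t and t R u but not s R u), so the schema fails here.

B, C, D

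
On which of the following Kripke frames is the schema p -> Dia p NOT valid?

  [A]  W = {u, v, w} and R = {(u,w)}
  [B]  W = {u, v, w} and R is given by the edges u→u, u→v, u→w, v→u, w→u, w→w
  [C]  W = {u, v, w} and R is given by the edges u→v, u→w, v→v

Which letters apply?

The schema p -> Dia p is the dual of axiom T; it is valid on a frame iff R is reflexive.
(A) R is not reflexive (not u R u), so the schema fails here.
(B) R is not reflexive (not v R v), so the schema fails here.
(C) R is not reflexive (not u R u), so the schema fails here.

A, B, C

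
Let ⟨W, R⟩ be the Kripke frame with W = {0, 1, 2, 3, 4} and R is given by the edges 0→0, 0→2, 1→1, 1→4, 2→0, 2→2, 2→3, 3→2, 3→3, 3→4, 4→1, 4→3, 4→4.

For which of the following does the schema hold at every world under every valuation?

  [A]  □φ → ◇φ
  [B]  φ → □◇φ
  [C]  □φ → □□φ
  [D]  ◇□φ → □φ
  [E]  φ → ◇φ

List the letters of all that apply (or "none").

R is reflexive: each world relates to itself.
R is symmetric: every R-edge is matched by its reverse.
R is not transitive: 0 R 2 and 2 R 3 but not 0 R 3.
R is not euclidean: 2 R 0 and 2 R 3 but not 0 R 3.
R is serial: every world has an R-successor.
(A) axiom D: valid iff R is serial. R is serial — valid.
(B) axiom B: valid iff R is symmetric. R is symmetric — valid.
(C) □φ → □□φ is axiom 4, which corresponds to transitivity. R is not transitive — not valid.
(D) ◇□φ → □φ is the dual of axiom 5; it is valid on a frame exactly when R is euclidean. R is not euclidean, so not valid.
(E) the dual of axiom T: valid iff R is reflexive. R is reflexive — valid.

A, B, E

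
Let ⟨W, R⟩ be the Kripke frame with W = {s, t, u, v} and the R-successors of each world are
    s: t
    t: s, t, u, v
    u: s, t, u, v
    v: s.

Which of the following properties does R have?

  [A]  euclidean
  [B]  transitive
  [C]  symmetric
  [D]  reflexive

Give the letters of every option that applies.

(A) not euclidean: t R s and t R u but not s R u.
(B) not transitive: s R t and t R s but not s R s.
(C) not symmetric: t R v but not v R t.
(D) not reflexive: not s R s.

none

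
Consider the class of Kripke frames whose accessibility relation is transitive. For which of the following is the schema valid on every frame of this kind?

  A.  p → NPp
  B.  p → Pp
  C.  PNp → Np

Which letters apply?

(A) p → NPp is axiom B; it is valid on a frame exactly when R is symmetric. Such an R need not be symmetric, so not valid.
(B) p → Pp is the dual of axiom T, which corresponds to reflexivity. Such an R need not be reflexive — not valid.
(C) PNp → Np is the dual of axiom 5; it is valid on a frame exactly when R is euclidean. Such an R need not be euclidean, so not valid.

none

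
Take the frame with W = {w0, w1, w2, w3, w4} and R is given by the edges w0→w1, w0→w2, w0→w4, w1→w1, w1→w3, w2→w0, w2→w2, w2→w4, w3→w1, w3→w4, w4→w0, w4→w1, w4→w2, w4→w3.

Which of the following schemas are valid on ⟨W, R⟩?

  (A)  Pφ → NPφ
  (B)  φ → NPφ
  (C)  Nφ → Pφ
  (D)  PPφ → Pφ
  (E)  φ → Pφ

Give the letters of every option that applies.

R is not reflexive: not w0 R w0.
R is not symmetric: w0 R w1 but not w1 R w0.
R is not transitive: w0 R w1 and w1 R w3 but not w0 R w3.
R is not euclidean: w0 R w1 and w0 R w2 but not w1 R w2.
R is serial: every world has an R-successor.
(A) axiom 5: valid iff R is euclidean. R is not euclidean — not valid.
(B) axiom B: valid iff R is symmetric. R is not symmetric — not valid.
(C) Nφ → Pφ is axiom D, which corresponds to seriality. R is serial — valid.
(D) PPφ → Pφ is the dual of axiom 4, which corresponds to transitivity. R is not transitive — not valid.
(E) the dual of axiom T: valid iff R is reflexive. R is not reflexive — not valid.

C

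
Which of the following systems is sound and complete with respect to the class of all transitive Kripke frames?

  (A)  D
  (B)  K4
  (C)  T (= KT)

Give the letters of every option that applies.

(A) D is determined by the class of serial frames.
(B) K4 is determined by exactly this class.
(C) T (= KT) is determined by the class of reflexive frames.

B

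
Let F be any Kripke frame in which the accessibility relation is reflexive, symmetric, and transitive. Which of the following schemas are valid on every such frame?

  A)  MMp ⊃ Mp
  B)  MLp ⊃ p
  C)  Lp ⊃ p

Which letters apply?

A, B, C

A relation that is reflexive, symmetric, and transitive is also euclidean and serial.
(A) MMp ⊃ Mp is the dual of axiom 4; it is valid on a frame exactly when R is transitive. Every such R is transitive, so valid.
(B) MLp ⊃ p (the dual of axiom B) characterises the symmetric frames. Every such R is symmetric — valid.
(C) Lp ⊃ p (axiom T) characterises the reflexive frames. Every such R is reflexive — valid.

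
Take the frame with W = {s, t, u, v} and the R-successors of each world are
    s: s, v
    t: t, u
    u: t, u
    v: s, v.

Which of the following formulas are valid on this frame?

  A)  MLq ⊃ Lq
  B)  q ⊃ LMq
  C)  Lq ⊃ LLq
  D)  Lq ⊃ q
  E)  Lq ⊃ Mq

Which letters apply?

R is reflexive: each world relates to itself.
R is symmetric: every R-edge is matched by its reverse.
R is transitive: R is closed under composition.
R is euclidean: any two R-successors of the same world are R-related.
R is serial: every world has an R-successor.
(A) the dual of axiom 5: valid iff R is euclidean. R is euclidean — valid.
(B) q ⊃ LMq is axiom B; it is valid on a frame exactly when R is symmetric. R is symmetric, so valid.
(C) axiom 4: valid iff R is transitive. R is transitive — valid.
(D) Lq ⊃ q (axiom T) characterises the reflexive frames. R is reflexive — valid.
(E) axiom D: valid iff R is serial. R is serial — valid.

A, B, C, D, E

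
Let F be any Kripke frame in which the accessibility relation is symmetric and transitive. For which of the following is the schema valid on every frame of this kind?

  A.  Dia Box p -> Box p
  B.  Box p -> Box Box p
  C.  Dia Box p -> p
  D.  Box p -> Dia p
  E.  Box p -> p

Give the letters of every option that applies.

A symmetric transitive relation is euclidean (uRv and uRw give vRu by symmetry, then vRw by transitivity).
(A) Dia Box p -> Box p is the dual of axiom 5; it is valid on a frame exactly when R is euclidean. Every such R is euclidean, so valid.
(B) axiom 4: valid iff R is transitive. Every such R is transitive — valid.
(C) Dia Box p -> p (the dual of axiom B) characterises the symmetric frames. Every such R is symmetric — valid.
(D) Box p -> Dia p is axiom D, which corresponds to seriality. Such an R need not be serial — not valid.
(E) Box p -> p is axiom T, which corresponds to reflexivity. Such an R need not be reflexive — not valid.

A, B, C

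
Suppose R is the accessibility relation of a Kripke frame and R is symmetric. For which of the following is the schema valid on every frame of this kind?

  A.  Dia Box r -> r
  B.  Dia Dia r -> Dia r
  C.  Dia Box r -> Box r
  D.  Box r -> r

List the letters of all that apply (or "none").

(A) Dia Box r -> r is the dual of axiom B; it is valid on a frame exactly when R is symmetric. Every such R is symmetric, so valid.
(B) Dia Dia r -> Dia r (the dual of axiom 4) characterises the transitive frames. Such an R need not be transitive — not valid.
(C) Dia Box r -> Box r is the dual of axiom 5; it is valid on a frame exactly when R is euclidean. Such an R need not be euclidean, so not valid.
(D) Box r -> r is axiom T; it is valid on a frame exactly when R is reflexive. Such an R need not be reflexive, so not valid.

A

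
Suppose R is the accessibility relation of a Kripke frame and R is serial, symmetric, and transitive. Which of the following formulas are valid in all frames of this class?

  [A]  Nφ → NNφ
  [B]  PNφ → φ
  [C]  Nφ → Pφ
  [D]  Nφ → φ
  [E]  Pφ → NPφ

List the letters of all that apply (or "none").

A, B, C, D, E

A serial symmetric transitive relation is reflexive (take any v with uRv; symmetry gives vRu and transitivity gives uRu), hence an equivalence relation.
(A) Nφ → NNφ is axiom 4; it is valid on a frame exactly when R is transitive. Every such R is transitive, so valid.
(B) PNφ → φ is the dual of axiom B; it is valid on a frame exactly when R is symmetric. Every such R is symmetric, so valid.
(C) Nφ → Pφ is axiom D, which corresponds to seriality. Every such R is serial — valid.
(D) Nφ → φ (axiom T) characterises the reflexive frames. Every such R is reflexive — valid.
(E) Pφ → NPφ is axiom 5; it is valid on a frame exactly when R is euclidean. Every such R is euclidean, so valid.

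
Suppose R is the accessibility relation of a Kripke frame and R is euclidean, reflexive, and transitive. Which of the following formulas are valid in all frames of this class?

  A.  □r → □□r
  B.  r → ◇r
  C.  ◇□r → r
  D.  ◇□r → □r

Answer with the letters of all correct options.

A, B, C, D

A relation that is euclidean, reflexive, and transitive is also serial and symmetric.
(A) □r → □□r is axiom 4; it is valid on a frame exactly when R is transitive. Every such R is transitive, so valid.
(B) r → ◇r is the dual of axiom T, which corresponds to reflexivity. Every such R is reflexive — valid.
(C) ◇□r → r (the dual of axiom B) characterises the symmetric frames. Every such R is symmetric — valid.
(D) ◇□r → □r (the dual of axiom 5) characterises the euclidean frames. Every such R is euclidean — valid.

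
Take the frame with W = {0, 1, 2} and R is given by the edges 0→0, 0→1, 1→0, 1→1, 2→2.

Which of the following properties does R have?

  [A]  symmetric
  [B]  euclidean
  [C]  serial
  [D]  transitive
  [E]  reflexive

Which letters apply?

(A) symmetric: every R-edge is matched by its reverse.
(B) euclidean: any two R-successors of the same world are R-related.
(C) serial: every world has an R-successor.
(D) transitive: R is closed under composition.
(E) reflexive: each world relates to itself.

A, B, C, D, E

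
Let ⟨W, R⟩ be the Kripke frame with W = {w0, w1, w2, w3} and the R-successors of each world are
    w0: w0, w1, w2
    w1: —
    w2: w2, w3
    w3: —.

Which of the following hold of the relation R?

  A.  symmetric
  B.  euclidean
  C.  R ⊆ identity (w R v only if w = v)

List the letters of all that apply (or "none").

none

(A) not symmetric: w0 R w1 but not w1 R w0.
(B) not euclidean: w0 R w1 and w0 R w0 but not w1 R w0.
(C) not ⊆ identity: w0 R w1 with w0 ≠ w1.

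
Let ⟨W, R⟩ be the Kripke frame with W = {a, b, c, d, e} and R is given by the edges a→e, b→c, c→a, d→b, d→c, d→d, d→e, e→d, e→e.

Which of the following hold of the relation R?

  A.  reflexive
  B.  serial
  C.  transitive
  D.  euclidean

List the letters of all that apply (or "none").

(A) not reflexive: not a R a.
(B) serial: every world has an R-successor.
(C) not transitive: a R e and e R d but not a R d.
(D) not euclidean: d R b and d R d but not b R d.

B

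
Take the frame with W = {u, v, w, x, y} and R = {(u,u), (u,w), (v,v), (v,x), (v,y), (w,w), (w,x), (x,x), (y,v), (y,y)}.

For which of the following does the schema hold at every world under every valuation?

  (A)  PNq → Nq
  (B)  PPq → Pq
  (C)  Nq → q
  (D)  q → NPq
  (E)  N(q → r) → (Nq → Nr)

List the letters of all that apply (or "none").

C, E

R is reflexive: each world relates to itself.
R is not symmetric: u R w but not w R u.
R is not transitive: u R w and w R x but not u R x.
R is not euclidean: u R w and u R u but not w R u.
(A) PNq → Nq (the dual of axiom 5) characterises the euclidean frames. R is not euclidean — not valid.
(B) PPq → Pq is the dual of axiom 4, which corresponds to transitivity. R is not transitive — not valid.
(C) Nq → q is axiom T; it is valid on a frame exactly when R is reflexive. R is reflexive, so valid.
(D) q → NPq is axiom B; it is valid on a frame exactly when R is symmetric. R is not symmetric, so not valid.
(E) N(q → r) → (Nq → Nr) is the K axiom; it holds on all frames — valid.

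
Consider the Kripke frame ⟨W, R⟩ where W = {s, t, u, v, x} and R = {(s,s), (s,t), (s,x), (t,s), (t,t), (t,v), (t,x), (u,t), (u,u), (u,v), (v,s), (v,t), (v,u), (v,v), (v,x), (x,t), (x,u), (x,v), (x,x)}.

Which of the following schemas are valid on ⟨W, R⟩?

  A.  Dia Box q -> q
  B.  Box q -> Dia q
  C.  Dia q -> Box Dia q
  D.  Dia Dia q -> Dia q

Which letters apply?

B

R is not symmetric: s R x but not x R s.
R is not transitive: s R t and t R v but not s R v.
R is not euclidean: s R x and s R s but not x R s.
R is serial: every world has an R-successor.
(A) Dia Box q -> q is the dual of axiom B, which corresponds to symmetry. R is not symmetric — not valid.
(B) Box q -> Dia q (axiom D) characterises the serial frames. R is serial — valid.
(C) Dia q -> Box Dia q is axiom 5, which corresponds to the euclidean property. R is not euclidean — not valid.
(D) Dia Dia q -> Dia q (the dual of axiom 4) characterises the transitive frames. R is not transitive — not valid.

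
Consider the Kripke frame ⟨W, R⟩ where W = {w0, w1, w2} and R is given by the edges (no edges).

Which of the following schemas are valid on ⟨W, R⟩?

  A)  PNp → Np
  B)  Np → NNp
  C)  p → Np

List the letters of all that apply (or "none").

A, B, C

R is transitive: R is closed under composition.
R is euclidean: any two R-successors of the same world are R-related.
R is a subset of the identity: every R-edge is a self-loop.
(A) PNp → Np (the dual of axiom 5) characterises the euclidean frames. R is euclidean — valid.
(B) axiom 4: valid iff R is transitive. R is transitive — valid.
(C) p → Np is equivalent to ◇p→p; it holds exactly when R ⊆ identity. Here R ⊆ identity — valid.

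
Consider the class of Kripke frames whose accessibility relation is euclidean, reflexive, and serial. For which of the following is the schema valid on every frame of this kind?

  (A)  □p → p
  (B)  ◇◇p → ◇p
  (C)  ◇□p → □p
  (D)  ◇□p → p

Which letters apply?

A, B, C, D

A relation that is euclidean, reflexive, and serial is also symmetric and transitive.
(A) □p → p is axiom T; it is valid on a frame exactly when R is reflexive. Every such R is reflexive, so valid.
(B) ◇◇p → ◇p is the dual of axiom 4; it is valid on a frame exactly when R is transitive. Every such R is transitive, so valid.
(C) ◇□p → □p (the dual of axiom 5) characterises the euclidean frames. Every such R is euclidean — valid.
(D) ◇□p → p is the dual of axiom B, which corresponds to symmetry. Every such R is symmetric — valid.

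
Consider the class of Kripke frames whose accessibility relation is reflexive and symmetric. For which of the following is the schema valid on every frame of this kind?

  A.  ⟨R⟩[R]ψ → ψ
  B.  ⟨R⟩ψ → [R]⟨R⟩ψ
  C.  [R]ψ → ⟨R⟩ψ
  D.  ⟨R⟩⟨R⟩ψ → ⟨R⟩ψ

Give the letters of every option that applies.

Reflexive relations are serial.
(A) ⟨R⟩[R]ψ → ψ is the dual of axiom B; it is valid on a frame exactly when R is symmetric. Every such R is symmetric, so valid.
(B) ⟨R⟩ψ → [R]⟨R⟩ψ (axiom 5) characterises the euclidean frames. Such an R need not be euclidean — not valid.
(C) [R]ψ → ⟨R⟩ψ is axiom D, which corresponds to seriality. Every such R is serial — valid.
(D) ⟨R⟩⟨R⟩ψ → ⟨R⟩ψ is the dual of axiom 4, which corresponds to transitivity. Such an R need not be transitive — not valid.

A, C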